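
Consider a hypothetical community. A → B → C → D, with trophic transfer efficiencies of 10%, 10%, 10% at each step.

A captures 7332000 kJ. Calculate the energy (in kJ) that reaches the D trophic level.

7332 kJ

B: 7332000 × 0.1 = 733200 kJ
C: 733200 × 0.1 = 73320 kJ
D: 73320 × 0.1 = 7332 kJ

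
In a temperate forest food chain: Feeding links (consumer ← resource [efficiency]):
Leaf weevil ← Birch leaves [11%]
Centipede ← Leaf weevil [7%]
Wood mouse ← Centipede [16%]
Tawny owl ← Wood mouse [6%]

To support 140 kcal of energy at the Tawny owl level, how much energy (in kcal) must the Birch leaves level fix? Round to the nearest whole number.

Cumulative transfer efficiency: 0.11 × 0.07 × 0.16 × 0.06 = 0.00007392
Birch leaves energy = 140 / 0.00007392 = 1893939 kcal

1893939 kcal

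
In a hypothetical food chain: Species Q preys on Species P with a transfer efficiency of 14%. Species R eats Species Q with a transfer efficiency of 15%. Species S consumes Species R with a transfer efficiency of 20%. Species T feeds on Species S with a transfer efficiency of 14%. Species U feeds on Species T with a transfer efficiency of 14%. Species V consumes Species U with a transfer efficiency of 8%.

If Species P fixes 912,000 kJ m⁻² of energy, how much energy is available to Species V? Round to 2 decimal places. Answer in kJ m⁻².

Species Q: 912000 × 0.14 = 127680 kJ m⁻²
Species R: 127680 × 0.15 = 19152 kJ m⁻²
Species S: 19152 × 0.2 = 3830.4 kJ m⁻²
Species T: 3830.4 × 0.14 = 536.256 kJ m⁻²
Species U: 536.256 × 0.14 = 75.07584 kJ m⁻²
Species V: 75.07584 × 0.08 = 6.0060672 kJ m⁻²

6.01 kJ m⁻²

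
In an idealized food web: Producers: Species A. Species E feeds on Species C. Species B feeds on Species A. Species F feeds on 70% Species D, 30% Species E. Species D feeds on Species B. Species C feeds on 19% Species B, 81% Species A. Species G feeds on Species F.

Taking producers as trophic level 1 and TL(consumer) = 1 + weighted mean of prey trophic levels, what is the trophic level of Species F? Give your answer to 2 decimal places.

4.06

Species B: 1 + 1 = 2
Species C: 1 + (0.19×2 + 0.81×1) = 2.19
Species D: 1 + 2 = 3
Species E: 1 + 2.19 = 3.19
Species F: 1 + (0.7×3 + 0.3×3.19) = 4.057
Species G: 1 + 4.057 = 5.057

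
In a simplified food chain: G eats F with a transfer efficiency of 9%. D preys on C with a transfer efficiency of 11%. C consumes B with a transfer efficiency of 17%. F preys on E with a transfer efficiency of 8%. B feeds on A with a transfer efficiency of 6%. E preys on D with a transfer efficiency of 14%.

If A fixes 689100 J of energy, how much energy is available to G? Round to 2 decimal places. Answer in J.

0.78 J

B: 689100 × 0.06 = 41346 J
C: 41346 × 0.17 = 7028.82 J
D: 7028.82 × 0.11 = 773.1702 J
E: 773.1702 × 0.14 = 108.243828 J
F: 108.243828 × 0.08 = 8.65950624 J
G: 8.65950624 × 0.09 = 0.7793555616 J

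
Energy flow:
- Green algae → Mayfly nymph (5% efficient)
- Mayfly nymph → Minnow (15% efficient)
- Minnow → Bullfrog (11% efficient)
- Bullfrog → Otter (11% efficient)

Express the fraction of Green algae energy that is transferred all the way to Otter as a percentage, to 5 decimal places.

0.00908%

Product of link efficiencies: 0.05 × 0.15 × 0.11 × 0.11 = 0.00009075
As a percentage: 0.00009075 × 100 = 0.00908%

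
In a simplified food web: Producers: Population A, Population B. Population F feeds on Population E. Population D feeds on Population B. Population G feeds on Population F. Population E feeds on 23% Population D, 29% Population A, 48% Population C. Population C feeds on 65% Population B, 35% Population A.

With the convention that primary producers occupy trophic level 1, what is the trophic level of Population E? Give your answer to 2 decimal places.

Population C: 1 + (0.65×1 + 0.35×1) = 2
Population D: 1 + 1 = 2
Population E: 1 + (0.23×2 + 0.29×1 + 0.48×2) = 2.71
Population F: 1 + 2.71 = 3.71
Population G: 1 + 3.71 = 4.71

2.71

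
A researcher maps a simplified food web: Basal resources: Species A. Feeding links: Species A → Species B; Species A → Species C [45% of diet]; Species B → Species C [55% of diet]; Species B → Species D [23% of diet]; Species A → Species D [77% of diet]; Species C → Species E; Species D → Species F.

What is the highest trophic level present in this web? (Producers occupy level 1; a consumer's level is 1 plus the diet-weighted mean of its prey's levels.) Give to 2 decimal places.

3.55

Species B: 1 + 1 = 2
Species C: 1 + (0.45×1 + 0.55×2) = 2.55
Species D: 1 + (0.23×2 + 0.77×1) = 2.23
Species E: 1 + 2.55 = 3.55
Species F: 1 + 2.23 = 3.23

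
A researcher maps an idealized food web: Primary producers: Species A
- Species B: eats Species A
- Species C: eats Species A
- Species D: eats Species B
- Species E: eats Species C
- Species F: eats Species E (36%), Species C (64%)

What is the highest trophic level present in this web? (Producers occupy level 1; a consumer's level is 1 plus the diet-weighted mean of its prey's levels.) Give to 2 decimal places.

Species B: 1 + 1 = 2
Species C: 1 + 1 = 2
Species D: 1 + 2 = 3
Species E: 1 + 2 = 3
Species F: 1 + (0.36×3 + 0.64×2) = 3.36

3.36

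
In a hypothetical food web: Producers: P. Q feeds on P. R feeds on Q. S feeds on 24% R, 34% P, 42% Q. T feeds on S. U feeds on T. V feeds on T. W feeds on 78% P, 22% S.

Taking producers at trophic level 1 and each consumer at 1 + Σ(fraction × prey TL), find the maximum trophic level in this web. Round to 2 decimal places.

4.90

Q: 1 + 1 = 2
R: 1 + 2 = 3
S: 1 + (0.24×3 + 0.34×1 + 0.42×2) = 2.9
T: 1 + 2.9 = 3.9
U: 1 + 3.9 = 4.9
V: 1 + 3.9 = 4.9
W: 1 + (0.78×1 + 0.22×2.9) = 2.418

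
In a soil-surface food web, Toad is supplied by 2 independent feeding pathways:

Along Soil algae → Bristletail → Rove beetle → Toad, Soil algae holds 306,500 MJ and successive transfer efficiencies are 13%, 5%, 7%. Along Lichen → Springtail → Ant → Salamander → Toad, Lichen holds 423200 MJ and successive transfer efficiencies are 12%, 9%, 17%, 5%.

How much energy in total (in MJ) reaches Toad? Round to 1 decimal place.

178.3 MJ

Via Soil algae: 306500 × 0.13 × 0.05 × 0.07 = 139.4575 MJ
Via Lichen: 423200 × 0.12 × 0.09 × 0.17 × 0.05 = 38.84976 MJ
Total at Toad: 139.4575 + 38.84976 = 178.30726 MJ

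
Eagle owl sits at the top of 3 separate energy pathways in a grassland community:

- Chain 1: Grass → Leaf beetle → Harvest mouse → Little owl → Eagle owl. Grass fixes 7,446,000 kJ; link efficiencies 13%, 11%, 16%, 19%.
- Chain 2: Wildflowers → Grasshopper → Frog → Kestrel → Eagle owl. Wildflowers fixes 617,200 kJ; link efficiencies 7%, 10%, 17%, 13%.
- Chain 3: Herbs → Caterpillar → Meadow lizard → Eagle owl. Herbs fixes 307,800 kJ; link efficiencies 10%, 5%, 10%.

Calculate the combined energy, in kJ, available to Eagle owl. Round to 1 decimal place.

3486.3 kJ

Chain 1: 7446000 × 0.13 × 0.11 × 0.16 × 0.19 = 3236.92512 kJ
Chain 2: 617200 × 0.07 × 0.1 × 0.17 × 0.13 = 95.48084 kJ
Chain 3: 307800 × 0.1 × 0.05 × 0.1 = 153.9 kJ
Total at Eagle owl: 3236.92512 + 95.48084 + 153.9 = 3486.30596 kJ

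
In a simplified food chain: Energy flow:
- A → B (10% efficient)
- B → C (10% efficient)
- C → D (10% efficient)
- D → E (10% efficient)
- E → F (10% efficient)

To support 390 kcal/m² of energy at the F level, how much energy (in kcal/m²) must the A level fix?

Cumulative transfer efficiency: 0.1 × 0.1 × 0.1 × 0.1 × 0.1 = 0.00001
A energy = 390 / 0.00001 = 39000000 kcal/m²

39000000 kcal/m²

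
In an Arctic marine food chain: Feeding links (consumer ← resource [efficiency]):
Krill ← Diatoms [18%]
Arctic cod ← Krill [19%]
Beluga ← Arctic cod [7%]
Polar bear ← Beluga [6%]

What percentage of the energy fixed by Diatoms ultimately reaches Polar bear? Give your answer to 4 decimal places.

Product of link efficiencies: 0.18 × 0.19 × 0.07 × 0.06 = 0.00014364
As a percentage: 0.00014364 × 100 = 0.0144%

0.0144%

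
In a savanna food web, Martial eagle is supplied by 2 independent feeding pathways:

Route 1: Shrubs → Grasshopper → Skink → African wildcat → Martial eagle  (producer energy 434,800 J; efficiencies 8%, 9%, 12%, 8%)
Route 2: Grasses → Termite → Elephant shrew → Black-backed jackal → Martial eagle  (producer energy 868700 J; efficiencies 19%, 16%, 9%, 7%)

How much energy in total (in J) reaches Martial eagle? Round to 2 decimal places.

Route 1: 434800 × 0.08 × 0.09 × 0.12 × 0.08 = 30.053376 J
Route 2: 868700 × 0.19 × 0.16 × 0.09 × 0.07 = 166.373424 J
Total at Martial eagle: 30.053376 + 166.373424 = 196.4268 J

196.43 J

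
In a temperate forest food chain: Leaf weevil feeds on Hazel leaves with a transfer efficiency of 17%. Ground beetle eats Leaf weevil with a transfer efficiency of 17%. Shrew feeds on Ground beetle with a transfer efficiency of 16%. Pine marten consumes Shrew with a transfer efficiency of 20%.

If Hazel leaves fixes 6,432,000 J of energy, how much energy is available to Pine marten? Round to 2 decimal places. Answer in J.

5948.31 J

Leaf weevil: 6432000 × 0.17 = 1093440 J
Ground beetle: 1093440 × 0.17 = 185884.8 J
Shrew: 185884.8 × 0.16 = 29741.568 J
Pine marten: 29741.568 × 0.2 = 5948.3136 J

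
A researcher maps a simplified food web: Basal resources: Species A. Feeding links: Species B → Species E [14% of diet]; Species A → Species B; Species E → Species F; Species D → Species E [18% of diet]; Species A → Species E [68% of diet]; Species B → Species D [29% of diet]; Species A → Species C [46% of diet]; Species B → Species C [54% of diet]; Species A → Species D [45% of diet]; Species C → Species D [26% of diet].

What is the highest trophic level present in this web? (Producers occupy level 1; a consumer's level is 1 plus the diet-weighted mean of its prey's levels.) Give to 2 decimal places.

3.44

Species B: 1 + 1 = 2
Species C: 1 + (0.54×2 + 0.46×1) = 2.54
Species D: 1 + (0.26×2.54 + 0.29×2 + 0.45×1) = 2.6904
Species E: 1 + (0.18×2.6904 + 0.68×1 + 0.14×2) = 2.444272
Species F: 1 + 2.444272 = 3.444272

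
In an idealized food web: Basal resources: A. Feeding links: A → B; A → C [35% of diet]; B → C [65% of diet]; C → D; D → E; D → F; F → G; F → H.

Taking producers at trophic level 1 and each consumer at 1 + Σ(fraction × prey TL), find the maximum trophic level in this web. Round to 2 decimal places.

5.65

B: 1 + 1 = 2
C: 1 + (0.35×1 + 0.65×2) = 2.65
D: 1 + 2.65 = 3.65
E: 1 + 3.65 = 4.65
F: 1 + 3.65 = 4.65
G: 1 + 4.65 = 5.65
H: 1 + 4.65 = 5.65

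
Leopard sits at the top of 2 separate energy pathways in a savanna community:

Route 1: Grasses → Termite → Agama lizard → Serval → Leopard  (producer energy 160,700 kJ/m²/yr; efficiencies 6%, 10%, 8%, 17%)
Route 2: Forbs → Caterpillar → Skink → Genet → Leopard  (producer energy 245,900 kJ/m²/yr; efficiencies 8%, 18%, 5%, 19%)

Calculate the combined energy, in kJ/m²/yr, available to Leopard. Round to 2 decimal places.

Route 1: 160700 × 0.06 × 0.1 × 0.08 × 0.17 = 13.11312 kJ/m²/yr
Route 2: 245900 × 0.08 × 0.18 × 0.05 × 0.19 = 33.63912 kJ/m²/yr
Total at Leopard: 13.11312 + 33.63912 = 46.75224 kJ/m²/yr

46.75 kJ/m²/yr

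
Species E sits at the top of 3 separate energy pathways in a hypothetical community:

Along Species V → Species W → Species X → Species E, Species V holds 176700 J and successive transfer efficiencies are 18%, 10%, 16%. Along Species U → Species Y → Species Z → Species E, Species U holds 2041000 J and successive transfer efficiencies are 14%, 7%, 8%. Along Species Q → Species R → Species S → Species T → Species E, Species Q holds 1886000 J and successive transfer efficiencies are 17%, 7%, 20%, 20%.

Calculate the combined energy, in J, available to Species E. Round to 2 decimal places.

3006.78 J

Via Species V: 176700 × 0.18 × 0.1 × 0.16 = 508.896 J
Via Species U: 2041000 × 0.14 × 0.07 × 0.08 = 1600.144 J
Via Species Q: 1886000 × 0.17 × 0.07 × 0.2 × 0.2 = 897.736 J
Total at Species E: 508.896 + 1600.144 + 897.736 = 3006.776 J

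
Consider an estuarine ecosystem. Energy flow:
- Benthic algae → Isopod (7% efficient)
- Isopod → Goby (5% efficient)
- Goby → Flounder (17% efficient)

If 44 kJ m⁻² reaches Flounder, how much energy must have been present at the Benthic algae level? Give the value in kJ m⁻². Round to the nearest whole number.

Cumulative transfer efficiency: 0.07 × 0.05 × 0.17 = 0.000595
Benthic algae energy = 44 / 0.000595 = 73950 kJ m⁻²

73950 kJ m⁻²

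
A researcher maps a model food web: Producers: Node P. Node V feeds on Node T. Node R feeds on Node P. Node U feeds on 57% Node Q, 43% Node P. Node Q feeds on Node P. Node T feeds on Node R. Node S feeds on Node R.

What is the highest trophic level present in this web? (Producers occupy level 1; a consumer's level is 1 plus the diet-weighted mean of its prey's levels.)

4

Node Q: 1 + 1 = 2
Node R: 1 + 1 = 2
Node S: 1 + 2 = 3
Node T: 1 + 2 = 3
Node U: 1 + (0.57×2 + 0.43×1) = 2.57
Node V: 1 + 3 = 4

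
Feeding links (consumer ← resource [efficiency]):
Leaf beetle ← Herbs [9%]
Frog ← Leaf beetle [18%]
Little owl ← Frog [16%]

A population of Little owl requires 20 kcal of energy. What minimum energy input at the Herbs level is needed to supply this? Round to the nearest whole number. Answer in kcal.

7716 kcal

Cumulative transfer efficiency: 0.09 × 0.18 × 0.16 = 0.002592
Herbs energy = 20 / 0.002592 = 7716 kcal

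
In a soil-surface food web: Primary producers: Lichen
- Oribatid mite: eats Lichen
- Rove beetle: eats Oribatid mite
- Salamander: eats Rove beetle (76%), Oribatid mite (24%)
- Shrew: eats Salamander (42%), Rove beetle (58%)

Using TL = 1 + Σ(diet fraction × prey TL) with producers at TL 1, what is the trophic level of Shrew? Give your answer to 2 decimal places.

Oribatid mite: 1 + 1 = 2
Rove beetle: 1 + 2 = 3
Salamander: 1 + (0.76×3 + 0.24×2) = 3.76
Shrew: 1 + (0.42×3.76 + 0.58×3) = 4.3192

4.32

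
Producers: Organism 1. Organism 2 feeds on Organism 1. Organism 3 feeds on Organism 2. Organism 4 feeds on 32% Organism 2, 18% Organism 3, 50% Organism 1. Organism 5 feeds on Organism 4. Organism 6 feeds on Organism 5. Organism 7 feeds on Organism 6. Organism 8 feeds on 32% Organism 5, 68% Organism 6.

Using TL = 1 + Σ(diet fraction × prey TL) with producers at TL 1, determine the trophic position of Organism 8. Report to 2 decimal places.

5.36

Organism 2: 1 + 1 = 2
Organism 3: 1 + 2 = 3
Organism 4: 1 + (0.32×2 + 0.18×3 + 0.5×1) = 2.68
Organism 5: 1 + 2.68 = 3.68
Organism 6: 1 + 3.68 = 4.68
Organism 7: 1 + 4.68 = 5.68
Organism 8: 1 + (0.32×3.68 + 0.68×4.68) = 5.36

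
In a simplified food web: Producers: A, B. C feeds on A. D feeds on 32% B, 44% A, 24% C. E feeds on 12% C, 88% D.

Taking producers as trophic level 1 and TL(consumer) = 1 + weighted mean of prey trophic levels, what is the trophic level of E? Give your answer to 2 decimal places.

3.21

C: 1 + 1 = 2
D: 1 + (0.32×1 + 0.44×1 + 0.24×2) = 2.24
E: 1 + (0.12×2 + 0.88×2.24) = 3.2112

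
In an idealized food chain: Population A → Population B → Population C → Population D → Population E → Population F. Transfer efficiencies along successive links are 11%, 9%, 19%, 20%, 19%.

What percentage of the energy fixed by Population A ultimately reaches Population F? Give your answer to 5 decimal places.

Product of link efficiencies: 0.11 × 0.09 × 0.19 × 0.2 × 0.19 = 0.000071478
As a percentage: 0.000071478 × 100 = 0.00715%

0.00715%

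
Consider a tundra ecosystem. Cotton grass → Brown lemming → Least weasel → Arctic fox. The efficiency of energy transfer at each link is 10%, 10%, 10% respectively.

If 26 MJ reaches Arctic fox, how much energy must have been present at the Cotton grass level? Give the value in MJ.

26000 MJ

Cumulative transfer efficiency: 0.1 × 0.1 × 0.1 = 0.001
Cotton grass energy = 26 / 0.001 = 26000 MJ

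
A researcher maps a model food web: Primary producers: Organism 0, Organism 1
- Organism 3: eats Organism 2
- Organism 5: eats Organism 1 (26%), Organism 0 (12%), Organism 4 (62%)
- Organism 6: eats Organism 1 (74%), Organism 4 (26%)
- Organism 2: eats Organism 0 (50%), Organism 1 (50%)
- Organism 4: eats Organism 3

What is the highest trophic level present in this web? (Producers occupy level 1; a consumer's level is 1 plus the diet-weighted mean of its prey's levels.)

Organism 2: 1 + (0.5×1 + 0.5×1) = 2
Organism 3: 1 + 2 = 3
Organism 4: 1 + 3 = 4
Organism 5: 1 + (0.26×1 + 0.12×1 + 0.62×4) = 3.86
Organism 6: 1 + (0.74×1 + 0.26×4) = 2.78

4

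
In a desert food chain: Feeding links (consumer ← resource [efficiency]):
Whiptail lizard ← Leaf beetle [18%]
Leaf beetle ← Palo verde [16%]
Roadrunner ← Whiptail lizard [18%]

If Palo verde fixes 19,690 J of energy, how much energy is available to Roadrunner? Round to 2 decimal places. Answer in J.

Leaf beetle: 19690 × 0.16 = 3150.4 J
Whiptail lizard: 3150.4 × 0.18 = 567.072 J
Roadrunner: 567.072 × 0.18 = 102.07296 J

102.07 J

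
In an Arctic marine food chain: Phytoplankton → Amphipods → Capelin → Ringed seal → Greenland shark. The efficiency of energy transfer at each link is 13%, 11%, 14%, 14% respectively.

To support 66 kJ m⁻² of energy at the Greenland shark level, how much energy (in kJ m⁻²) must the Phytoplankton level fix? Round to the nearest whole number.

Cumulative transfer efficiency: 0.13 × 0.11 × 0.14 × 0.14 = 0.00028028
Phytoplankton energy = 66 / 0.00028028 = 235479 kJ m⁻²

235479 kJ m⁻²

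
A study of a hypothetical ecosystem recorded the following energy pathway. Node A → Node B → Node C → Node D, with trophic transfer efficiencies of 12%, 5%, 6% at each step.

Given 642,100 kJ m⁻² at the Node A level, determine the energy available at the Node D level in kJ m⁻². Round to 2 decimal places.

231.16 kJ m⁻²

Node B: 642100 × 0.12 = 77052 kJ m⁻²
Node C: 77052 × 0.05 = 3852.6 kJ m⁻²
Node D: 3852.6 × 0.06 = 231.156 kJ m⁻²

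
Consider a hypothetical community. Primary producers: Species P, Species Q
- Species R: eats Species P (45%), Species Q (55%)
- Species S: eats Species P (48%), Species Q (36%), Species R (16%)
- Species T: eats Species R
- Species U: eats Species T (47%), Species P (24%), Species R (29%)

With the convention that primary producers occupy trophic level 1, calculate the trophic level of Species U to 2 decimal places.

3.23

Species R: 1 + (0.45×1 + 0.55×1) = 2
Species S: 1 + (0.48×1 + 0.36×1 + 0.16×2) = 2.16
Species T: 1 + 2 = 3
Species U: 1 + (0.47×3 + 0.24×1 + 0.29×2) = 3.23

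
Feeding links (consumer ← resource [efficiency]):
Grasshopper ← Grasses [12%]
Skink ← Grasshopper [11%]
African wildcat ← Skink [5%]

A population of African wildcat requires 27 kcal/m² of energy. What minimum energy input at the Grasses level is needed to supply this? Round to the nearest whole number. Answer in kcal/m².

40909 kcal/m²

Cumulative transfer efficiency: 0.12 × 0.11 × 0.05 = 0.00066
Grasses energy = 27 / 0.00066 = 40909 kcal/m²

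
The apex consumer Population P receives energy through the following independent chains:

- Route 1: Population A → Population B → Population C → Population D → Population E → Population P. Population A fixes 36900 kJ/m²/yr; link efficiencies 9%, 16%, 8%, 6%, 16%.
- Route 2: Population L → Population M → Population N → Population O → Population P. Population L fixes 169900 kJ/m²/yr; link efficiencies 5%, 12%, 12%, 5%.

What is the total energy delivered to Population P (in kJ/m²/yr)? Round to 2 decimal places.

6.52 kJ/m²/yr

Route 1: 36900 × 0.09 × 0.16 × 0.08 × 0.06 × 0.16 = 0.40808448 kJ/m²/yr
Route 2: 169900 × 0.05 × 0.12 × 0.12 × 0.05 = 6.1164 kJ/m²/yr
Total at Population P: 0.40808448 + 6.1164 = 6.52448448 kJ/m²/yr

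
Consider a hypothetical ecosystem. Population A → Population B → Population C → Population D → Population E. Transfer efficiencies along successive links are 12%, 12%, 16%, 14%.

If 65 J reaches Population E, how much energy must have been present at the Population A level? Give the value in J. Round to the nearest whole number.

Cumulative transfer efficiency: 0.12 × 0.12 × 0.16 × 0.14 = 0.00032256
Population A energy = 65 / 0.00032256 = 201513 J

201513 J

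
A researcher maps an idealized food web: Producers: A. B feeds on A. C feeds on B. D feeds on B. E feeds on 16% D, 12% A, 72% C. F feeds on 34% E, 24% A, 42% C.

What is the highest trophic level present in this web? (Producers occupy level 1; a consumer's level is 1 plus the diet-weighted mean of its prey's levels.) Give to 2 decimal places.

B: 1 + 1 = 2
C: 1 + 2 = 3
D: 1 + 2 = 3
E: 1 + (0.16×3 + 0.12×1 + 0.72×3) = 3.76
F: 1 + (0.34×3.76 + 0.24×1 + 0.42×3) = 3.7784

3.78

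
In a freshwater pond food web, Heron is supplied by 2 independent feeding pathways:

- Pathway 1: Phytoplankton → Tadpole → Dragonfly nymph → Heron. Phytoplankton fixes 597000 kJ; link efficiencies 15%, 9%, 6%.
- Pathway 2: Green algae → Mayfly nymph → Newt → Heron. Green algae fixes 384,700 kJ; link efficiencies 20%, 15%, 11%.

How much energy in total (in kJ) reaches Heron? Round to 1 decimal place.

Pathway 1: 597000 × 0.15 × 0.09 × 0.06 = 483.57 kJ
Pathway 2: 384700 × 0.2 × 0.15 × 0.11 = 1269.51 kJ
Total at Heron: 483.57 + 1269.51 = 1753.08 kJ

1753.1 kJ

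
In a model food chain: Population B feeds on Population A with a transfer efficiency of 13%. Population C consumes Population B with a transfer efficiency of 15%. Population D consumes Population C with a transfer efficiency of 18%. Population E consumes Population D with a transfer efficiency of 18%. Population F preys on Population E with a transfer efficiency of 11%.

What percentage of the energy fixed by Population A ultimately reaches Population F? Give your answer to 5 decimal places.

0.00695%

Product of link efficiencies: 0.13 × 0.15 × 0.18 × 0.18 × 0.11 = 0.000069498
As a percentage: 0.000069498 × 100 = 0.00695%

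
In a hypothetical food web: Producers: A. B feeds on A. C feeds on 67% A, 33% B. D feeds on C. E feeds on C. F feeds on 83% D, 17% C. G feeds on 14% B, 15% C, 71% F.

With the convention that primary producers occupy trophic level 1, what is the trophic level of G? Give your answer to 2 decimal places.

B: 1 + 1 = 2
C: 1 + (0.67×1 + 0.33×2) = 2.33
D: 1 + 2.33 = 3.33
E: 1 + 2.33 = 3.33
F: 1 + (0.83×3.33 + 0.17×2.33) = 4.16
G: 1 + (0.14×2 + 0.15×2.33 + 0.71×4.16) = 4.5831

4.58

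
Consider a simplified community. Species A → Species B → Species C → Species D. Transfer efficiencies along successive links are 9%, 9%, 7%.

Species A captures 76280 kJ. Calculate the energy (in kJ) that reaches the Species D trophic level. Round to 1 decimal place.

Species B: 76280 × 0.09 = 6865.2 kJ
Species C: 6865.2 × 0.09 = 617.868 kJ
Species D: 617.868 × 0.07 = 43.25076 kJ

43.3 kJ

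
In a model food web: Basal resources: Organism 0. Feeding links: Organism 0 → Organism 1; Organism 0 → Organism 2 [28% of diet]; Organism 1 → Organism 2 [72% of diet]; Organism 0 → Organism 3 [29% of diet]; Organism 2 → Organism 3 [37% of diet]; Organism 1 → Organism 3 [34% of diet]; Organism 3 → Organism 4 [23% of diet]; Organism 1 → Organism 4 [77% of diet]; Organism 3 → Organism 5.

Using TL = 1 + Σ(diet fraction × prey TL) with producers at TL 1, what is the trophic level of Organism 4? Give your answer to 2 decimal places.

Organism 1: 1 + 1 = 2
Organism 2: 1 + (0.28×1 + 0.72×2) = 2.72
Organism 3: 1 + (0.29×1 + 0.37×2.72 + 0.34×2) = 2.9764
Organism 4: 1 + (0.23×2.9764 + 0.77×2) = 3.224572
Organism 5: 1 + 2.9764 = 3.9764

3.22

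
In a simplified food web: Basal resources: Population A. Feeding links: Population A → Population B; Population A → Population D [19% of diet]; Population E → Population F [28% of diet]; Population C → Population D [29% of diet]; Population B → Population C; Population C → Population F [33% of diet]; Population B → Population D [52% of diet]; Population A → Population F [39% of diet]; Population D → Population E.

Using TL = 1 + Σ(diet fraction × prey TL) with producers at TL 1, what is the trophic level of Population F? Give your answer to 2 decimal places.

3.53

Population B: 1 + 1 = 2
Population C: 1 + 2 = 3
Population D: 1 + (0.52×2 + 0.19×1 + 0.29×3) = 3.1
Population E: 1 + 3.1 = 4.1
Population F: 1 + (0.33×3 + 0.28×4.1 + 0.39×1) = 3.528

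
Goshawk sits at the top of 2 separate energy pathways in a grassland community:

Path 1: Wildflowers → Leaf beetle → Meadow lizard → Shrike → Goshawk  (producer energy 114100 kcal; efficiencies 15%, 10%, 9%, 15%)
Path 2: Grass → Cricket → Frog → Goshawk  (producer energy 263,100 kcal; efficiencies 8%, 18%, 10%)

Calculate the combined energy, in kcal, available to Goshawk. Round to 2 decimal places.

401.97 kcal

Path 1: 114100 × 0.15 × 0.1 × 0.09 × 0.15 = 23.10525 kcal
Path 2: 263100 × 0.08 × 0.18 × 0.1 = 378.864 kcal
Total at Goshawk: 23.10525 + 378.864 = 401.96925 kcal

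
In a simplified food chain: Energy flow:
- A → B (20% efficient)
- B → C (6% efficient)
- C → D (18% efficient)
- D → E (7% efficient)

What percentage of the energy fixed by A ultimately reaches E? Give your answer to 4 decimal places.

0.0151%

Product of link efficiencies: 0.2 × 0.06 × 0.18 × 0.07 = 0.0001512
As a percentage: 0.0001512 × 100 = 0.0151%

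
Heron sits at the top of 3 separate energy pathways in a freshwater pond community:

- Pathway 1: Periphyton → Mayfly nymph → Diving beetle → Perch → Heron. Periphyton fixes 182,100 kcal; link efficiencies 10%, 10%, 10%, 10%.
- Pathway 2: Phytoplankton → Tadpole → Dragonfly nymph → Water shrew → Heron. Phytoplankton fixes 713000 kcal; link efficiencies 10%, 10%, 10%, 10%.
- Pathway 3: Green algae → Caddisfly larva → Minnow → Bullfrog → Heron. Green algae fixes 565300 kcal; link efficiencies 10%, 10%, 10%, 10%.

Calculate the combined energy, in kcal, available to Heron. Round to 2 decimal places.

Pathway 1: 182100 × 0.1 × 0.1 × 0.1 × 0.1 = 18.21 kcal
Pathway 2: 713000 × 0.1 × 0.1 × 0.1 × 0.1 = 71.3 kcal
Pathway 3: 565300 × 0.1 × 0.1 × 0.1 × 0.1 = 56.53 kcal
Total at Heron: 18.21 + 71.3 + 56.53 = 146.04 kcal

146.04 kcal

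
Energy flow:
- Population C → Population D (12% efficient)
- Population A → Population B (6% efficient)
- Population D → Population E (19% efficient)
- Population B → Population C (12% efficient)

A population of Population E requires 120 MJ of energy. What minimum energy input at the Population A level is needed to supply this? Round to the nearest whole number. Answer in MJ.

730994 MJ

Cumulative transfer efficiency: 0.06 × 0.12 × 0.12 × 0.19 = 0.00016416
Population A energy = 120 / 0.00016416 = 730994 MJ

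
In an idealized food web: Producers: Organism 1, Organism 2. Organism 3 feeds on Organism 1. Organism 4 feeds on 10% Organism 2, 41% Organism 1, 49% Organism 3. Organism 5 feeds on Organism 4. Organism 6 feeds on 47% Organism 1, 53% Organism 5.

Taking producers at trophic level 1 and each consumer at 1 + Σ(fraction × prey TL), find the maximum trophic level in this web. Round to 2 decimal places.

Organism 3: 1 + 1 = 2
Organism 4: 1 + (0.1×1 + 0.41×1 + 0.49×2) = 2.49
Organism 5: 1 + 2.49 = 3.49
Organism 6: 1 + (0.47×1 + 0.53×3.49) = 3.3197

3.49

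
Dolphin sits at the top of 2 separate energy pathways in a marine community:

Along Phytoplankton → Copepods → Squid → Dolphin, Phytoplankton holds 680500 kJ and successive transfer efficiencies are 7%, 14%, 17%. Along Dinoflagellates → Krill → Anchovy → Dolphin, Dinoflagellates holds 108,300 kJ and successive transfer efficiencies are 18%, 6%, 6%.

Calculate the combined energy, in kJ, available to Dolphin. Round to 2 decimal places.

1203.89 kJ

Via Phytoplankton: 680500 × 0.07 × 0.14 × 0.17 = 1133.713 kJ
Via Dinoflagellates: 108300 × 0.18 × 0.06 × 0.06 = 70.1784 kJ
Total at Dolphin: 1133.713 + 70.1784 = 1203.8914 kJ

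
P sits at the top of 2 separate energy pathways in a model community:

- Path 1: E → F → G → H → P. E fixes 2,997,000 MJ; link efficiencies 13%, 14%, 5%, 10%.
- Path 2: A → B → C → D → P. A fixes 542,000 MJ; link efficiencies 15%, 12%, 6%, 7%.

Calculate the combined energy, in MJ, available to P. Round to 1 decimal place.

Path 1: 2997000 × 0.13 × 0.14 × 0.05 × 0.1 = 272.727 MJ
Path 2: 542000 × 0.15 × 0.12 × 0.06 × 0.07 = 40.9752 MJ
Total at P: 272.727 + 40.9752 = 313.7022 MJ

313.7 MJ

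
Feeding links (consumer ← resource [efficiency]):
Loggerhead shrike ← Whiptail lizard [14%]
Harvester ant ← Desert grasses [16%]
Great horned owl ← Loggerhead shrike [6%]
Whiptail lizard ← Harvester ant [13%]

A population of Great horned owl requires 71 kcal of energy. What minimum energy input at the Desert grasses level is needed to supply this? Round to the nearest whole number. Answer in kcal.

406364 kcal

Cumulative transfer efficiency: 0.16 × 0.13 × 0.14 × 0.06 = 0.00017472
Desert grasses energy = 71 / 0.00017472 = 406364 kcal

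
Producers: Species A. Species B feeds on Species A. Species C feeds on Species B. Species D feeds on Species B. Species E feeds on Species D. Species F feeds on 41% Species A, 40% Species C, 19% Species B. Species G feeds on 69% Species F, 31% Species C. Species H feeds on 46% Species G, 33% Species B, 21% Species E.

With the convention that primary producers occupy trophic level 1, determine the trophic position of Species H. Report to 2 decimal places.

Species B: 1 + 1 = 2
Species C: 1 + 2 = 3
Species D: 1 + 2 = 3
Species E: 1 + 3 = 4
Species F: 1 + (0.41×1 + 0.4×3 + 0.19×2) = 2.99
Species G: 1 + (0.69×2.99 + 0.31×3) = 3.9931
Species H: 1 + (0.46×3.9931 + 0.33×2 + 0.21×4) = 4.336826

4.34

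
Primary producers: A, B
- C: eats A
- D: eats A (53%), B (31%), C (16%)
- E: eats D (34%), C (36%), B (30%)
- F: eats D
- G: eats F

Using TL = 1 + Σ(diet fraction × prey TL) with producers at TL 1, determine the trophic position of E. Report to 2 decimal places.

C: 1 + 1 = 2
D: 1 + (0.53×1 + 0.31×1 + 0.16×2) = 2.16
E: 1 + (0.34×2.16 + 0.36×2 + 0.3×1) = 2.7544
F: 1 + 2.16 = 3.16
G: 1 + 3.16 = 4.16

2.75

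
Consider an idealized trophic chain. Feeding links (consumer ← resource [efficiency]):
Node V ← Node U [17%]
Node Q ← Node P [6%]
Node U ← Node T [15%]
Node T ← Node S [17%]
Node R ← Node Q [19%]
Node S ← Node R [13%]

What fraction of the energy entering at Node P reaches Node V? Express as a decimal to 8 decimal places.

Product of link efficiencies: 0.06 × 0.19 × 0.13 × 0.17 × 0.15 × 0.17 = 0.00000642447

0.00000642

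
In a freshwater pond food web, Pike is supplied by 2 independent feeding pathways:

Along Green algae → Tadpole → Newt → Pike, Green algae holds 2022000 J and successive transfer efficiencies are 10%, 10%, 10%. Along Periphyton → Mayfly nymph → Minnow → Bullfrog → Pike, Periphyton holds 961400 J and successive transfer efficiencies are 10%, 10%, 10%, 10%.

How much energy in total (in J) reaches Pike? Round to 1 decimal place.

2118.1 J

Via Green algae: 2022000 × 0.1 × 0.1 × 0.1 = 2022 J
Via Periphyton: 961400 × 0.1 × 0.1 × 0.1 × 0.1 = 96.14 J
Total at Pike: 2022 + 96.14 = 2118.14 J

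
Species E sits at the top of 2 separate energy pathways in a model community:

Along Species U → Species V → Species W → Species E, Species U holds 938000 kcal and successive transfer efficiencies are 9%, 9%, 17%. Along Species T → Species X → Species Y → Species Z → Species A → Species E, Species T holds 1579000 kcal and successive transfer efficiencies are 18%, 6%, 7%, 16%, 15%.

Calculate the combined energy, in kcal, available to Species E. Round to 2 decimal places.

1320.28 kcal

Via Species U: 938000 × 0.09 × 0.09 × 0.17 = 1291.626 kcal
Via Species T: 1579000 × 0.18 × 0.06 × 0.07 × 0.16 × 0.15 = 28.649376 kcal
Total at Species E: 1291.626 + 28.649376 = 1320.275376 kcal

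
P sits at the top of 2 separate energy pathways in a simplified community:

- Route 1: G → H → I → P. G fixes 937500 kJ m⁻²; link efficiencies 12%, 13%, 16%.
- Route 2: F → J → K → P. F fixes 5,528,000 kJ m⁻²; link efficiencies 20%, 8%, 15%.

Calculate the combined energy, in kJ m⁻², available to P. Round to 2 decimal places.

15607.20 kJ m⁻²

Route 1: 937500 × 0.12 × 0.13 × 0.16 = 2340 kJ m⁻²
Route 2: 5528000 × 0.2 × 0.08 × 0.15 = 13267.2 kJ m⁻²
Total at P: 2340 + 13267.2 = 15607.2 kJ m⁻²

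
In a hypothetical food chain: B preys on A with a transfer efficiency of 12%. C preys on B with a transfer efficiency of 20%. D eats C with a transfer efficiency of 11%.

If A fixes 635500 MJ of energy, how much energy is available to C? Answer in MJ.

B: 635500 × 0.12 = 76260 MJ
C: 76260 × 0.2 = 15252 MJ

15252 MJ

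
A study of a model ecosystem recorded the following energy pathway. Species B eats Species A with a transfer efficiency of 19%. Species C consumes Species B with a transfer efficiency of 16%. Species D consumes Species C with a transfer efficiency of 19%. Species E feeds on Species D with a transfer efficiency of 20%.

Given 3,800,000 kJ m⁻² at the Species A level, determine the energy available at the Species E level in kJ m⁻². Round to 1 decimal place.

4389.8 kJ m⁻²

Species B: 3800000 × 0.19 = 722000 kJ m⁻²
Species C: 722000 × 0.16 = 115520 kJ m⁻²
Species D: 115520 × 0.19 = 21948.8 kJ m⁻²
Species E: 21948.8 × 0.2 = 4389.76 kJ m⁻²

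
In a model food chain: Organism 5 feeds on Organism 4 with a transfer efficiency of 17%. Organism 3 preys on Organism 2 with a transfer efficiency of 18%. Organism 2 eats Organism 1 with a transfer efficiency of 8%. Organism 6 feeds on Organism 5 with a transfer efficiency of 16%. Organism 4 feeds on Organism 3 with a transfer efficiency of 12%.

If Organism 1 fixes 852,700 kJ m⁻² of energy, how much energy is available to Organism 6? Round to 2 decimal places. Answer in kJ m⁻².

40.08 kJ m⁻²

Organism 2: 852700 × 0.08 = 68216 kJ m⁻²
Organism 3: 68216 × 0.18 = 12278.88 kJ m⁻²
Organism 4: 12278.88 × 0.12 = 1473.4656 kJ m⁻²
Organism 5: 1473.4656 × 0.17 = 250.489152 kJ m⁻²
Organism 6: 250.489152 × 0.16 = 40.07826432 kJ m⁻²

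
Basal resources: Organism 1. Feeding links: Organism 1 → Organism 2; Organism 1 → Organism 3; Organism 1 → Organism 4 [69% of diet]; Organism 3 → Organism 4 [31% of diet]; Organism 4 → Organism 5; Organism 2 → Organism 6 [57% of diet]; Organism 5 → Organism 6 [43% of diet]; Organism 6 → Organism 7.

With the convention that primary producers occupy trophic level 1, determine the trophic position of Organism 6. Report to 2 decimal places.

3.56

Organism 2: 1 + 1 = 2
Organism 3: 1 + 1 = 2
Organism 4: 1 + (0.69×1 + 0.31×2) = 2.31
Organism 5: 1 + 2.31 = 3.31
Organism 6: 1 + (0.57×2 + 0.43×3.31) = 3.5633
Organism 7: 1 + 3.5633 = 4.5633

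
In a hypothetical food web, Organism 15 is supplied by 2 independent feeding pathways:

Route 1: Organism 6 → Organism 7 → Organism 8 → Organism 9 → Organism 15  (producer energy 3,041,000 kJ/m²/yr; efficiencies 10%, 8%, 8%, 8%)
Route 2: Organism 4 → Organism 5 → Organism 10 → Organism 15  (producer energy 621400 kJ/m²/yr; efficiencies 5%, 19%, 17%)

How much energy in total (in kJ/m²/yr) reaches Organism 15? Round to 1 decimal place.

Route 1: 3041000 × 0.1 × 0.08 × 0.08 × 0.08 = 155.6992 kJ/m²/yr
Route 2: 621400 × 0.05 × 0.19 × 0.17 = 1003.561 kJ/m²/yr
Total at Organism 15: 155.6992 + 1003.561 = 1159.2602 kJ/m²/yr

1159.3 kJ/m²/yr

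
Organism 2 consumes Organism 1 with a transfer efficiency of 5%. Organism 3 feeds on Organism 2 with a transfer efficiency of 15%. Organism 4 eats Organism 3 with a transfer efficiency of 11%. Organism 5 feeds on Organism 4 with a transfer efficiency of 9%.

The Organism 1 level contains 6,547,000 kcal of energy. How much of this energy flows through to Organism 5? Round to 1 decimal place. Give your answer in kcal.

Organism 2: 6547000 × 0.05 = 327350 kcal
Organism 3: 327350 × 0.15 = 49102.5 kcal
Organism 4: 49102.5 × 0.11 = 5401.275 kcal
Organism 5: 5401.275 × 0.09 = 486.11475 kcal

486.1 kcal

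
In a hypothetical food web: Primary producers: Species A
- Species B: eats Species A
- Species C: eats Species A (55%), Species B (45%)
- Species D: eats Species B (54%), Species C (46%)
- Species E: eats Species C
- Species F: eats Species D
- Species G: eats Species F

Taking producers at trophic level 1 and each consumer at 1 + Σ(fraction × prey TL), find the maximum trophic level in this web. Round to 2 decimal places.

5.21

Species B: 1 + 1 = 2
Species C: 1 + (0.55×1 + 0.45×2) = 2.45
Species D: 1 + (0.54×2 + 0.46×2.45) = 3.207
Species E: 1 + 2.45 = 3.45
Species F: 1 + 3.207 = 4.207
Species G: 1 + 4.207 = 5.207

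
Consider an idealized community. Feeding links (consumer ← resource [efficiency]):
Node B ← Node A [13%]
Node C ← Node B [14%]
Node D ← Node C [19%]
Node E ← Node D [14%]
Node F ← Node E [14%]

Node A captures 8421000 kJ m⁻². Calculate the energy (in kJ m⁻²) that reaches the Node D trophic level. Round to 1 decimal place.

29119.8 kJ m⁻²

Node B: 8421000 × 0.13 = 1094730 kJ m⁻²
Node C: 1094730 × 0.14 = 153262.2 kJ m⁻²
Node D: 153262.2 × 0.19 = 29119.818 kJ m⁻²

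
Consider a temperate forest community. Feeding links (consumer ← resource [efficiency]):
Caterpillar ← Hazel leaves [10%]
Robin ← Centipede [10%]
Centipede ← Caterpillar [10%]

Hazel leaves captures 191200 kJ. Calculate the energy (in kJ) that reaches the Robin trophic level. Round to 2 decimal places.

191.20 kJ

Caterpillar: 191200 × 0.1 = 19120 kJ
Centipede: 19120 × 0.1 = 1912 kJ
Robin: 1912 × 0.1 = 191.2 kJ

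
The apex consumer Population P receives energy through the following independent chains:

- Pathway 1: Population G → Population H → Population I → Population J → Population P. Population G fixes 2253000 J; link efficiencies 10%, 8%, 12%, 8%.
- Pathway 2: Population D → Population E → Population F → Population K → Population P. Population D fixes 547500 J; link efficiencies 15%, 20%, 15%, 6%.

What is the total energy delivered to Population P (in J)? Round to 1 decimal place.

Pathway 1: 2253000 × 0.1 × 0.08 × 0.12 × 0.08 = 173.0304 J
Pathway 2: 547500 × 0.15 × 0.2 × 0.15 × 0.06 = 147.825 J
Total at Population P: 173.0304 + 147.825 = 320.8554 J

320.9 J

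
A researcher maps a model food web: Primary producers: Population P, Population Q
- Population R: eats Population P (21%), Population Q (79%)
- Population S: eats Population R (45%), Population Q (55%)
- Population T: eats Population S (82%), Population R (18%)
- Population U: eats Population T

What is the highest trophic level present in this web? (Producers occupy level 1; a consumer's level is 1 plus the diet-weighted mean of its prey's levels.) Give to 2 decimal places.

Population R: 1 + (0.21×1 + 0.79×1) = 2
Population S: 1 + (0.45×2 + 0.55×1) = 2.45
Population T: 1 + (0.82×2.45 + 0.18×2) = 3.369
Population U: 1 + 3.369 = 4.369

4.37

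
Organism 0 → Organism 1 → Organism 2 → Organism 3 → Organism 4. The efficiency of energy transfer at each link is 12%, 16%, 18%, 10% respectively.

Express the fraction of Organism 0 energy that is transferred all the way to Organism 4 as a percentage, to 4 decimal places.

Product of link efficiencies: 0.12 × 0.16 × 0.18 × 0.1 = 0.0003456
As a percentage: 0.0003456 × 100 = 0.0346%

0.0346%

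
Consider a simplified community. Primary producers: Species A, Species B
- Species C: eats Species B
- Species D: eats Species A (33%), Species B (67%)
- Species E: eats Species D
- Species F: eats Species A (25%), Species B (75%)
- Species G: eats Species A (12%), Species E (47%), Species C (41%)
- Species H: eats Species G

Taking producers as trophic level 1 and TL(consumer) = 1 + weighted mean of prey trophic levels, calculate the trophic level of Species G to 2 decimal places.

Species C: 1 + 1 = 2
Species D: 1 + (0.33×1 + 0.67×1) = 2
Species E: 1 + 2 = 3
Species F: 1 + (0.25×1 + 0.75×1) = 2
Species G: 1 + (0.12×1 + 0.47×3 + 0.41×2) = 3.35
Species H: 1 + 3.35 = 4.35

3.35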